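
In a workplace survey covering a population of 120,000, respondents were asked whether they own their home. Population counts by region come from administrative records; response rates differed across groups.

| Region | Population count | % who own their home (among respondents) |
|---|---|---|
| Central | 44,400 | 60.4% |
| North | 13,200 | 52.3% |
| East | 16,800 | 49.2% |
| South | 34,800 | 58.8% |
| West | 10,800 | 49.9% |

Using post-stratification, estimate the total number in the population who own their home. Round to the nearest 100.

67,800

Each cell contributes its population count × the respondent rate:
  Central: 44,400 × 60.4% = 26817.6
  North: 13,200 × 52.3% = 6903.6
  East: 16,800 × 49.2% = 8265.6
  South: 34,800 × 58.8% = 20462.4
  West: 10,800 × 49.9% = 5389.2
Estimated total = 67838.4 → 67,800.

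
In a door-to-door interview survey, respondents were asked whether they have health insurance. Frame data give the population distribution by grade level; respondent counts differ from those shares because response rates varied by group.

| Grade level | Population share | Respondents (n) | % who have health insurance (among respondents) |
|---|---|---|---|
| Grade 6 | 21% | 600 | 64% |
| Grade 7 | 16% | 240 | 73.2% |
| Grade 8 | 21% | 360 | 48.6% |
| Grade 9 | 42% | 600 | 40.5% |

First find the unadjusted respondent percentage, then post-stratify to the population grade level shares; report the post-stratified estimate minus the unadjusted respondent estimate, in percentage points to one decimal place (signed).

Naive respondent-only estimate (weights = respondent counts):
  (600/1800)×64 + (240/1800)×73.2 + (360/1800)×48.6 + (600/1800)×40.5 = 54.3133%
Reweighting by population grade level shares:
  0.21×64 + 0.16×73.2 + 0.21×48.6 + 0.42×40.5 = 52.368%
Difference = 52.368 − 54.3133 = -1.9453 pp.

-1.9 percentage points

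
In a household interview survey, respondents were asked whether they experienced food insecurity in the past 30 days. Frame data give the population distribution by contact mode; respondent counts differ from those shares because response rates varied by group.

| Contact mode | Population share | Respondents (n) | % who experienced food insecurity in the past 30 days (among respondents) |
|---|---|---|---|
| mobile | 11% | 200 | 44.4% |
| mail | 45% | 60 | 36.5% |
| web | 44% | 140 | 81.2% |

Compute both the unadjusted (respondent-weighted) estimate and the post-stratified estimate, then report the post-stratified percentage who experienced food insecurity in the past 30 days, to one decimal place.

Unadjusted (pooled respondent) estimate weights by respondent counts:
  (200/400)×44.4 + (60/400)×36.5 + (140/400)×81.2 = 56.095%
Reweighting by population contact mode shares:
  0.11×44.4 + 0.45×36.5 + 0.44×81.2 = 57.037%

57.0%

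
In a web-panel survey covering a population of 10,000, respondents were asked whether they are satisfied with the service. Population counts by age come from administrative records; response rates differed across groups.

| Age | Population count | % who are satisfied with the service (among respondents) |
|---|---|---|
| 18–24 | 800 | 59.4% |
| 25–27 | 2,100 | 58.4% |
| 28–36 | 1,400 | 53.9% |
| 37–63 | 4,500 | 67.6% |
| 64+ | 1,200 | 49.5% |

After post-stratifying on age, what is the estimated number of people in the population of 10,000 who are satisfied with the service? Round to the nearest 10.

6,090

Apply each group's respondent rate to its population count:
  18–24: 800 × 59.4% = 475.2
  25–27: 2,100 × 58.4% = 1226.4
  28–36: 1,400 × 53.9% = 754.6
  37–63: 4,500 × 67.6% = 3042
  64+: 1,200 × 49.5% = 594
Estimated total = 6092.2 → 6,090.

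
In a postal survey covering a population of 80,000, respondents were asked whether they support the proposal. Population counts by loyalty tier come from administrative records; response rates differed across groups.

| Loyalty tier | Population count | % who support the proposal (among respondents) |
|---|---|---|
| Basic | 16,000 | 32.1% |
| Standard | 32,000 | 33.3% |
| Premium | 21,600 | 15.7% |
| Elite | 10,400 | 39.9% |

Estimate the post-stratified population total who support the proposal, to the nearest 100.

23,300

Estimated count per cell = population count × respondent percentage:
  Basic: 16,000 × 32.1% = 5136
  Standard: 32,000 × 33.3% = 10,656
  Premium: 21,600 × 15.7% = 3391.2
  Elite: 10,400 × 39.9% = 4149.6
Estimated total = 23332.8 → 23,300.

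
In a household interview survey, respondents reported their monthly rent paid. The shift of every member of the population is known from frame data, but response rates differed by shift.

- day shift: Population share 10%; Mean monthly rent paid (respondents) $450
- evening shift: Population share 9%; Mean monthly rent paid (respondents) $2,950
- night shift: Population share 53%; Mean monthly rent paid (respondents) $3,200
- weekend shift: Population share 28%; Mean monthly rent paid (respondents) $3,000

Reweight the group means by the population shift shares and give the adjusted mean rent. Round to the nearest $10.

Weight each group's respondent value by its population share:
  day shift: 0.1 × 450 = 45
  evening shift: 0.09 × 2950 = 265.5
  night shift: 0.53 × 3200 = 1696
  weekend shift: 0.28 × 3000 = 840
Post-stratified estimate = 2846.5 → $2,850.

$2,850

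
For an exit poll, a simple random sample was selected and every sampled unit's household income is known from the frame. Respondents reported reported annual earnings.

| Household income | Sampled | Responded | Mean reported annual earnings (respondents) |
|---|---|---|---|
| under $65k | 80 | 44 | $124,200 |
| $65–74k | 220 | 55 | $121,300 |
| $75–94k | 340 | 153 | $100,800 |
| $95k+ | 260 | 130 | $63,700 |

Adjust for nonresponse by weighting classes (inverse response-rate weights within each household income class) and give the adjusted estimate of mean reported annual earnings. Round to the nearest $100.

Response rates by class: under $65k 44/80 = 55%, $65–74k 55/220 = 25%, $75–94k 153/340 = 45%, $95k+ 130/260 = 50%.
Weighting each respondent by the inverse class response rate inflates each class back to its sampled size, so the class weight is n_sampled:
  under $65k: 80 × 124,200 = 9,936,000
  $65–74k: 220 × 121,300 = 26,686,000
  $75–94k: 340 × 100,800 = 34,272,000
  $95k+: 260 × 63,700 = 16,562,000
Adjusted estimate = 87,456,000 / 900 = 97173.3 → $97,200.

$97,200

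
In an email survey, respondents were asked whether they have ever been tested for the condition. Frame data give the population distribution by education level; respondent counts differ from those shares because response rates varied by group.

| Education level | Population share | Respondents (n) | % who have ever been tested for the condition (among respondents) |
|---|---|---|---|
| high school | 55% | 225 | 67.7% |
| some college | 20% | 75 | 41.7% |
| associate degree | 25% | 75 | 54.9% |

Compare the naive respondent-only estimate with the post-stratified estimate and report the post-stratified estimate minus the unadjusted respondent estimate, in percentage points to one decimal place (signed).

-0.6 percentage points

Naive respondent-only estimate (weights = respondent counts):
  (225/375)×67.7 + (75/375)×41.7 + (75/375)×54.9 = 59.94%
Post-stratified estimate weights by population shares:
  0.55×67.7 + 0.2×41.7 + 0.25×54.9 = 59.3%
Difference = 59.3 − 59.94 = -0.64 pp.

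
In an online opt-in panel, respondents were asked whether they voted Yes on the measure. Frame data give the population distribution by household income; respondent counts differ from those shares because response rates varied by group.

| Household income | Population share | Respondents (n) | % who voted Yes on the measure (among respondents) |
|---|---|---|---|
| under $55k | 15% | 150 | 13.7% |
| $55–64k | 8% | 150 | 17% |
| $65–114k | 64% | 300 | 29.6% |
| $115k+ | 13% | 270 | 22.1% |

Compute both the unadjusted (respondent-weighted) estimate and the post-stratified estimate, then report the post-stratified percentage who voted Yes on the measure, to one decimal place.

Naive respondent-only estimate (weights = respondent counts):
  (150/870)×13.7 + (150/870)×17 + (300/870)×29.6 + (270/870)×22.1 = 22.3586%
Post-stratifying to population shares instead:
  0.15×13.7 + 0.08×17 + 0.64×29.6 + 0.13×22.1 = 25.232%

25.2%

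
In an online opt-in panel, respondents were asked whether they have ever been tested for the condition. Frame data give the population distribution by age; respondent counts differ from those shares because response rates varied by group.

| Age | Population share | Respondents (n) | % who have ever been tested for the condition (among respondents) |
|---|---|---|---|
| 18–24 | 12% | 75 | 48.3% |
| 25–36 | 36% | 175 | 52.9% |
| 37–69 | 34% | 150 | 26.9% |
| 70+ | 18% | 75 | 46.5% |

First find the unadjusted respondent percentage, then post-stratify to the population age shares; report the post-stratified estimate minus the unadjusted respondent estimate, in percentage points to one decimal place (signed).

-0.6 percentage points

Unadjusted (pooled respondent) estimate weights by respondent counts:
  (75/475)×48.3 + (175/475)×52.9 + (150/475)×26.9 + (75/475)×46.5 = 42.9526%
Post-stratifying to population shares instead:
  0.12×48.3 + 0.36×52.9 + 0.34×26.9 + 0.18×46.5 = 42.356%
Difference = 42.356 − 42.9526 = -0.5966 pp.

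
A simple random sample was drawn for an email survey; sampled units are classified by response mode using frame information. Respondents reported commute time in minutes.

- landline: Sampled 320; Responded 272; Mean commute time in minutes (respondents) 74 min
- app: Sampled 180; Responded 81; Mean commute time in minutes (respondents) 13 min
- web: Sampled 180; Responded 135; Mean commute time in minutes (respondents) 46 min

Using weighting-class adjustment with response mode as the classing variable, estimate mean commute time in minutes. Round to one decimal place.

Response rates by class: landline 272/320 = 85%, app 81/180 = 45%, web 135/180 = 75%.
With weight = n_sampled/n_responded per class, the weighted class total is n_sampled:
  landline: 320 × 74 = 23,680
  app: 180 × 13 = 2340
  web: 180 × 46 = 8280
Adjusted estimate = 34,300 / 680 = 50.4412 → 50.4.

50.4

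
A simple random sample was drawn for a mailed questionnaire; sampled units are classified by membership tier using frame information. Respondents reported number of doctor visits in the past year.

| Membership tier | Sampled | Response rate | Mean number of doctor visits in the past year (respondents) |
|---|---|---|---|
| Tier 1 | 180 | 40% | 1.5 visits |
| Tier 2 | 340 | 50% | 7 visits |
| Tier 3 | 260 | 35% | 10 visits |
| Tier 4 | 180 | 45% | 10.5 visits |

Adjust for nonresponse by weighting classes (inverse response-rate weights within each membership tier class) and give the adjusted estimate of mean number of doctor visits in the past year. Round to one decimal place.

Each respondent's weight = sampled/responded in their class; summing within a class gives n_sampled, so:
  Tier 1: 180 × 1.5 = 270
  Tier 2: 340 × 7 = 2380
  Tier 3: 260 × 10 = 2600
  Tier 4: 180 × 10.5 = 1890
Adjusted estimate = 7140 / 960 = 7.4375 → 7.4.

7.4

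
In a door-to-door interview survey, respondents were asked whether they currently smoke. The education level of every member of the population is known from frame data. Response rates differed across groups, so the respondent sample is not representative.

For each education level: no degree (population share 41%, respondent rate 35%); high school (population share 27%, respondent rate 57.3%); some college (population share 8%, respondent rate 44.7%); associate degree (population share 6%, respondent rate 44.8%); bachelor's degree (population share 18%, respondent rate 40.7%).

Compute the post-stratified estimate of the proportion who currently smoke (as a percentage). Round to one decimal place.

43.4%

Each cell contributes population-share × respondent value:
  no degree: 0.41 × 35 = 14.35
  high school: 0.27 × 57.3 = 15.471
  some college: 0.08 × 44.7 = 3.576
  associate degree: 0.06 × 44.8 = 2.688
  bachelor's degree: 0.18 × 40.7 = 7.326
Post-stratified estimate = 43.411 → 43.4%.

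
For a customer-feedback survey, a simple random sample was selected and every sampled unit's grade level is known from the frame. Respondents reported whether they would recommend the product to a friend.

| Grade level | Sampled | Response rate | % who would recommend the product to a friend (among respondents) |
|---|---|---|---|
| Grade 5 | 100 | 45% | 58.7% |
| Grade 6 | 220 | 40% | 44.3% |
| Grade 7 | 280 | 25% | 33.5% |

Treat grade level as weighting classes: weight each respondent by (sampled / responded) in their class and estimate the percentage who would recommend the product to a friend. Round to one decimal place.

41.7%

Inverse-response-rate weighting restores each class to its sampled count, so class totals weight by n_sampled:
  Grade 5: 100 × 58.7 = 5870
  Grade 6: 220 × 44.3 = 9746
  Grade 7: 280 × 33.5 = 9380
Adjusted estimate = 24,996 / 600 = 41.66 → 41.7%.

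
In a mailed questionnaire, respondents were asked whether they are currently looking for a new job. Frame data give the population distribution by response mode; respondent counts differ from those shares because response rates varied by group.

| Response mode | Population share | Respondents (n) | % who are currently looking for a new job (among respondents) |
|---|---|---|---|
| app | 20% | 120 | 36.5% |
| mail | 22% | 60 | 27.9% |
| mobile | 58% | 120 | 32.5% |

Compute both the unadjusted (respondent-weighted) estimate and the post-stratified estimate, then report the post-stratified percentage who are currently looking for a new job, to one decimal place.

Unadjusted (pooled respondent) estimate weights by respondent counts:
  (120/300)×36.5 + (60/300)×27.9 + (120/300)×32.5 = 33.18%
Reweighting by population response mode shares:
  0.2×36.5 + 0.22×27.9 + 0.58×32.5 = 32.288%

32.3%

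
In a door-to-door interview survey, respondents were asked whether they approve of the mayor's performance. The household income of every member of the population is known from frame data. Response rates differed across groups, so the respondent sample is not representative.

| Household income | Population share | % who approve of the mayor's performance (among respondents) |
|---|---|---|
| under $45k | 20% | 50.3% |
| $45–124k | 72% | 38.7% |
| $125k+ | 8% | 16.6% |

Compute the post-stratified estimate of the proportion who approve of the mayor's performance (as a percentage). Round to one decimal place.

Post-stratification weights by population share, not respondent share:
  under $45k: 0.2 × 50.3 = 10.06
  $45–124k: 0.72 × 38.7 = 27.864
  $125k+: 0.08 × 16.6 = 1.328
Post-stratified estimate = 39.252 → 39.3%.

39.3%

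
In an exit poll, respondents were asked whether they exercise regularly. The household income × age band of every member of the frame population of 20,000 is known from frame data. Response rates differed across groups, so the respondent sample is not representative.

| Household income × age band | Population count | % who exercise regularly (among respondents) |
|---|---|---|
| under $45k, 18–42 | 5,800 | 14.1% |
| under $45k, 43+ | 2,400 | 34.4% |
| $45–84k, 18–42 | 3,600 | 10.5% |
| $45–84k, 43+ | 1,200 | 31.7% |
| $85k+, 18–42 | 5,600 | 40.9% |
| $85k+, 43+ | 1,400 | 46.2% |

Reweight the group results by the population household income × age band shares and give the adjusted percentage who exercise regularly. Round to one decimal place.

26.7%

Each cell contributes population-share × respondent value:
  under $45k, 18–42: (5,800/20,000) × 14.1 = 4.089
  under $45k, 43+: (2,400/20,000) × 34.4 = 4.128
  $45–84k, 18–42: (3,600/20,000) × 10.5 = 1.89
  $45–84k, 43+: (1,200/20,000) × 31.7 = 1.902
  $85k+, 18–42: (5,600/20,000) × 40.9 = 11.452
  $85k+, 43+: (1,400/20,000) × 46.2 = 3.234
Post-stratified estimate = 26.695 → 26.7%.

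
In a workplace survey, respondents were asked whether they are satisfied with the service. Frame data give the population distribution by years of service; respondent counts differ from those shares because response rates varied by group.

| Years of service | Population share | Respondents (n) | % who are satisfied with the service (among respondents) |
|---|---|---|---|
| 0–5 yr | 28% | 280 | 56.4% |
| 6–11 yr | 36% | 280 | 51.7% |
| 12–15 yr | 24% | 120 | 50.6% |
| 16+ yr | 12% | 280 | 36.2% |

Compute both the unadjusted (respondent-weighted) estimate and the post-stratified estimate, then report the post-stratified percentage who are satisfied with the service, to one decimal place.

50.9%

Unadjusted (pooled respondent) estimate weights by respondent counts:
  (280/960)×56.4 + (280/960)×51.7 + (120/960)×50.6 + (280/960)×36.2 = 48.4125%
Post-stratified estimate weights by population shares:
  0.28×56.4 + 0.36×51.7 + 0.24×50.6 + 0.12×36.2 = 50.892%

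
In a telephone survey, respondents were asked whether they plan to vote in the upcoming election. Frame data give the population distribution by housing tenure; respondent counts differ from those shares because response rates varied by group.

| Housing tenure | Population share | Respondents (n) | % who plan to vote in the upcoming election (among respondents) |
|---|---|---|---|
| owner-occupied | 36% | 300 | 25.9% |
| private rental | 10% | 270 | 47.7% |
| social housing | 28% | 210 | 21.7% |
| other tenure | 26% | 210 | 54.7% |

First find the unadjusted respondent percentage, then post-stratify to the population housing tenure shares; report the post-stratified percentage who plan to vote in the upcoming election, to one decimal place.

Naive respondent-only estimate (weights = respondent counts):
  (300/990)×25.9 + (270/990)×47.7 + (210/990)×21.7 + (210/990)×54.7 = 37.0636%
Post-stratified estimate weights by population shares:
  0.36×25.9 + 0.1×47.7 + 0.28×21.7 + 0.26×54.7 = 34.392%

34.4%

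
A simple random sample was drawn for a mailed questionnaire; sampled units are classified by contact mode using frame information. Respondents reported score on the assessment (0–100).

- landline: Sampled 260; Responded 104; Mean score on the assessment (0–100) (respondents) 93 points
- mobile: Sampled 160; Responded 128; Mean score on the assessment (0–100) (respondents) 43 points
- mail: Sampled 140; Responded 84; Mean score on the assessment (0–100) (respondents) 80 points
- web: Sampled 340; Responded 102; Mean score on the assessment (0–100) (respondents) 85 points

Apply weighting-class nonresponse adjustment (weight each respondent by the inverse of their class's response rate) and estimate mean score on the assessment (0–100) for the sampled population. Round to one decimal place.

Class response rates: landline 104/260 = 40%, mobile 128/160 = 80%, mail 84/140 = 60%, web 102/340 = 30%.
Inverse-response-rate weighting restores each class to its sampled count, so class totals weight by n_sampled:
  landline: 260 × 93 = 24,180
  mobile: 160 × 43 = 6880
  mail: 140 × 80 = 11,200
  web: 340 × 85 = 28,900
Adjusted estimate = 71,160 / 900 = 79.0667 → 79.1.

79.1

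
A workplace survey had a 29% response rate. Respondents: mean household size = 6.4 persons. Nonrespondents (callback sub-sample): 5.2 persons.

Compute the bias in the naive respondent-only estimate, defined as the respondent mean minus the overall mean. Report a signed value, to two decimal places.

Nonresponse fraction = 1 − 0.29 = 0.71.
Bias = (nonresponse fraction) × (respondent mean − nonrespondent mean)
     = 0.71 × (6.4 − 5.2) = 0.71 × 1.2 = 0.852.

+0.85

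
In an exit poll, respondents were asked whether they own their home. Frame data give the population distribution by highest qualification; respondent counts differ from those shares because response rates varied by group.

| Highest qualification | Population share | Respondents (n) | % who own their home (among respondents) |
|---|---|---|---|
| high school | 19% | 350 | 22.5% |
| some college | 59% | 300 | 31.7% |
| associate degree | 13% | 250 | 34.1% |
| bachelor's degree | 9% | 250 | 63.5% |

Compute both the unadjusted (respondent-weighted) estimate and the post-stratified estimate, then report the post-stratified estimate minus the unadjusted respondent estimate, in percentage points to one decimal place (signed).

Without adjustment, the pooled respondent share is:
  (350/1150)×22.5 + (300/1150)×31.7 + (250/1150)×34.1 + (250/1150)×63.5 = 36.3348%
Reweighting by population highest qualification shares:
  0.19×22.5 + 0.59×31.7 + 0.13×34.1 + 0.09×63.5 = 33.126%
Difference = 33.126 − 36.3348 = -3.2088 pp.

-3.2 percentage points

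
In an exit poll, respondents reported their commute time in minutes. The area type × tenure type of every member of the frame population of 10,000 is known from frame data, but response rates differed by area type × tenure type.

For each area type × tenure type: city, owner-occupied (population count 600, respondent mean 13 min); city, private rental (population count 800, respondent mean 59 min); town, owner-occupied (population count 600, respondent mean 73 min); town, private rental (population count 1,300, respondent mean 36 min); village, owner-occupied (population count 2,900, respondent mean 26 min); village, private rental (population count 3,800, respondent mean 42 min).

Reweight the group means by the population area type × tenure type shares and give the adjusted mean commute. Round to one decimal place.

38.1

Weight each group's respondent value by its population share:
  city, owner-occupied: (600/10,000) × 13 = 0.78
  city, private rental: (800/10,000) × 59 = 4.72
  town, owner-occupied: (600/10,000) × 73 = 4.38
  town, private rental: (1,300/10,000) × 36 = 4.68
  village, owner-occupied: (2,900/10,000) × 26 = 7.54
  village, private rental: (3,800/10,000) × 42 = 15.96
Post-stratified estimate = 38.06 → 38.1.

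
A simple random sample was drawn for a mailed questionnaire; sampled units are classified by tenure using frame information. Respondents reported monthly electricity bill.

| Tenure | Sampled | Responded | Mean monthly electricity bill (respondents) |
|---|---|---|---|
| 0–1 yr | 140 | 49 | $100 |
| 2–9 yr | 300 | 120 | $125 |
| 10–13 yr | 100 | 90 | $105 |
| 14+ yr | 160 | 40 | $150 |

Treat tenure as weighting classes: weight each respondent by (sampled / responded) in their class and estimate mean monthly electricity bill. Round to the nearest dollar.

Response rates by class: 0–1 yr 49/140 = 35%, 2–9 yr 120/300 = 40%, 10–13 yr 90/100 = 90%, 14+ yr 40/160 = 25%.
With weight = n_sampled/n_responded per class, the weighted class total is n_sampled:
  0–1 yr: 140 × 100 = 14,000
  2–9 yr: 300 × 125 = 37,500
  10–13 yr: 100 × 105 = 10,500
  14+ yr: 160 × 150 = 24,000
Adjusted estimate = 86,000 / 700 = 122.857 → $123.

$123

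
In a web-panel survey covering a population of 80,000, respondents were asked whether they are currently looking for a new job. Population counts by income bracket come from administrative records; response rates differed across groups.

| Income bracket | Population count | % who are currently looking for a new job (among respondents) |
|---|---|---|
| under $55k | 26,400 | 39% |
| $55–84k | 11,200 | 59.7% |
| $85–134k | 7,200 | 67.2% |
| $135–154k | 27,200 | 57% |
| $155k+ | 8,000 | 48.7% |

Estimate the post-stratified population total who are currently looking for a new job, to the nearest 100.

Each cell contributes its population count × the respondent rate:
  under $55k: 26,400 × 39% = 10,296
  $55–84k: 11,200 × 59.7% = 6686.4
  $85–134k: 7,200 × 67.2% = 4838.4
  $135–154k: 27,200 × 57% = 15,504
  $155k+: 8,000 × 48.7% = 3896
Estimated total = 41220.8 → 41,200.

41,200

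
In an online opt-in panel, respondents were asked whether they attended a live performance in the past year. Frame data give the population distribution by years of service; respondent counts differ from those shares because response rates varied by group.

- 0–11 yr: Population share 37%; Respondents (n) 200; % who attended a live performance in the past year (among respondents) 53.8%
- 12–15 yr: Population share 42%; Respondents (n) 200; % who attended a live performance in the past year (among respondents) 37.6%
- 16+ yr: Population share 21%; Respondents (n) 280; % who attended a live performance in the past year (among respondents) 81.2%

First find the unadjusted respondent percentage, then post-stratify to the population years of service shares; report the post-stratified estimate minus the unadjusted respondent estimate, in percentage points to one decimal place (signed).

Naive respondent-only estimate (weights = respondent counts):
  (200/680)×53.8 + (200/680)×37.6 + (280/680)×81.2 = 60.3176%
Reweighting by population years of service shares:
  0.37×53.8 + 0.42×37.6 + 0.21×81.2 = 52.75%
Difference = 52.75 − 60.3176 = -7.5676 pp.

-7.6 percentage points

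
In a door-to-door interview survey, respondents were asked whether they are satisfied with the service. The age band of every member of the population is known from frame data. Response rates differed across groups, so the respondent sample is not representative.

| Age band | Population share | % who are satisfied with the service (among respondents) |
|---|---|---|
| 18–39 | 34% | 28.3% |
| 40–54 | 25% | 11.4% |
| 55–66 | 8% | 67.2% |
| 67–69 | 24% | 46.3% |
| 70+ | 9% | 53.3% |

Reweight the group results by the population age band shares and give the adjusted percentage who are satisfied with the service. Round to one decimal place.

33.8%

Reweight to the known age band distribution:
  18–39: 0.34 × 28.3 = 9.622
  40–54: 0.25 × 11.4 = 2.85
  55–66: 0.08 × 67.2 = 5.376
  67–69: 0.24 × 46.3 = 11.112
  70+: 0.09 × 53.3 = 4.797
Post-stratified estimate = 33.757 → 33.8%.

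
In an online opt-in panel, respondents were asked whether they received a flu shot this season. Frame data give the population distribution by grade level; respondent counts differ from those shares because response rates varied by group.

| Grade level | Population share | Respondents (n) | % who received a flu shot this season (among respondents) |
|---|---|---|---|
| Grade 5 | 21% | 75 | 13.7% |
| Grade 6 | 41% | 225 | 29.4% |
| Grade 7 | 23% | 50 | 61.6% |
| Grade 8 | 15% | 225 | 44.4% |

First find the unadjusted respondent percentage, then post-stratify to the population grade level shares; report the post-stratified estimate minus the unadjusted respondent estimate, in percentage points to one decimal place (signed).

-0.3 percentage points

Naive respondent-only estimate (weights = respondent counts):
  (75/575)×13.7 + (225/575)×29.4 + (50/575)×61.6 + (225/575)×44.4 = 36.0217%
Post-stratified estimate weights by population shares:
  0.21×13.7 + 0.41×29.4 + 0.23×61.6 + 0.15×44.4 = 35.759%
Difference = 35.759 − 36.0217 = -0.2627 pp.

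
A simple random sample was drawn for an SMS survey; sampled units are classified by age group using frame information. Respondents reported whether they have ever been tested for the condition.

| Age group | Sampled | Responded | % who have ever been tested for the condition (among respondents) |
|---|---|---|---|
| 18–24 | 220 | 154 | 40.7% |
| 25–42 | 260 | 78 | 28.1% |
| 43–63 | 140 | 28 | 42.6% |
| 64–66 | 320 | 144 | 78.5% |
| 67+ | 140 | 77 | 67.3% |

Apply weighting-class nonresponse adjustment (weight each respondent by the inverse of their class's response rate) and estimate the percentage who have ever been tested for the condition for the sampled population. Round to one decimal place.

52.6%

Response rates by class: 18–24 154/220 = 70%, 25–42 78/260 = 30%, 43–63 28/140 = 20%, 64–66 144/320 = 45%, 67+ 77/140 = 55%.
Weighting each respondent by the inverse class response rate inflates each class back to its sampled size, so the class weight is n_sampled:
  18–24: 220 × 40.7 = 8954
  25–42: 260 × 28.1 = 7306
  43–63: 140 × 42.6 = 5964
  64–66: 320 × 78.5 = 25,120
  67+: 140 × 67.3 = 9422
Adjusted estimate = 56,766 / 1,080 = 52.5611 → 52.6%.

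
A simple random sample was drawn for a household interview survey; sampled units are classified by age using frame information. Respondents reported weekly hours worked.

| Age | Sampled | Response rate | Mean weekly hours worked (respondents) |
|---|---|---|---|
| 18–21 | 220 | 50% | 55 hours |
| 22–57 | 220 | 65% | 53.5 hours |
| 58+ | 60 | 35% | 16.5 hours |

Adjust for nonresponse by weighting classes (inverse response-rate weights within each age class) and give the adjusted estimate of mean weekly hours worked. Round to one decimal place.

With weight = n_sampled/n_responded per class, the weighted class total is n_sampled:
  18–21: 220 × 55 = 12,100
  22–57: 220 × 53.5 = 11,770
  58+: 60 × 16.5 = 990
Adjusted estimate = 24,860 / 500 = 49.72 → 49.7.

49.7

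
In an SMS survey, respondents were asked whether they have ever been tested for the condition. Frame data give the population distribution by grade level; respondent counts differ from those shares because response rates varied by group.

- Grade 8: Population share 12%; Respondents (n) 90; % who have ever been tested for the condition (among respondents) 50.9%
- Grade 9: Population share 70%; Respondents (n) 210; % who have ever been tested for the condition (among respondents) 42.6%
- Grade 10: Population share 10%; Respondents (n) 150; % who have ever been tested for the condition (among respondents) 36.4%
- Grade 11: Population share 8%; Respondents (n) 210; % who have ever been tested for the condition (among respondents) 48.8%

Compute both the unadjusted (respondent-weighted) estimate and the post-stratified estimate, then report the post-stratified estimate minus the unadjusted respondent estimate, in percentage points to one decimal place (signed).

-0.8 percentage points

Without adjustment, the pooled respondent share is:
  (90/660)×50.9 + (210/660)×42.6 + (150/660)×36.4 + (210/660)×48.8 = 44.2955%
Post-stratified estimate weights by population shares:
  0.12×50.9 + 0.7×42.6 + 0.1×36.4 + 0.08×48.8 = 43.472%
Difference = 43.472 − 44.2955 = -0.8235 pp.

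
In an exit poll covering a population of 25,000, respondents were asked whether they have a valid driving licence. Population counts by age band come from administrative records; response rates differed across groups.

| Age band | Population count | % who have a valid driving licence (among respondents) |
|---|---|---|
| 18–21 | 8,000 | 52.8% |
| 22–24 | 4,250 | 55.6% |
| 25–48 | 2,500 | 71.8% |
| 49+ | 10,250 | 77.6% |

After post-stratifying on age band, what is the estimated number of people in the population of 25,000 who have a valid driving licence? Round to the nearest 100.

16,300

Each cell contributes its population count × the respondent rate:
  18–21: 8,000 × 52.8% = 4224
  22–24: 4,250 × 55.6% = 2363
  25–48: 2,500 × 71.8% = 1795
  49+: 10,250 × 77.6% = 7954
Estimated total = 16,336 → 16,300.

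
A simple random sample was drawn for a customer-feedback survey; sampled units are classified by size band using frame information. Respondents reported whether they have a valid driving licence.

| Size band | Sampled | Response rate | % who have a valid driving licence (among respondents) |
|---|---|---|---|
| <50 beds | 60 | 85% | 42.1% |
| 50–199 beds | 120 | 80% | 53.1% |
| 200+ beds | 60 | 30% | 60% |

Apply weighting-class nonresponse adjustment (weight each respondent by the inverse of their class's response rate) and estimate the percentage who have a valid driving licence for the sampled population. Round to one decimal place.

Each respondent's weight = sampled/responded in their class; summing within a class gives n_sampled, so:
  <50 beds: 60 × 42.1 = 2526
  50–199 beds: 120 × 53.1 = 6372
  200+ beds: 60 × 60 = 3600
Adjusted estimate = 12,498 / 240 = 52.075 → 52.1%.

52.1%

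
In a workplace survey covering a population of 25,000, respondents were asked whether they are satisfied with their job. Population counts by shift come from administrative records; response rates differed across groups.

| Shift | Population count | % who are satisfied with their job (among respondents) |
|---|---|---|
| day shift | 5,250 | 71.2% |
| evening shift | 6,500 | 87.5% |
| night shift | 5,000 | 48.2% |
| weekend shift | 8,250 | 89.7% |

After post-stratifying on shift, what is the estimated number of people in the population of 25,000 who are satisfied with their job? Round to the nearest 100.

Each cell contributes its population count × the respondent rate:
  day shift: 5,250 × 71.2% = 3738
  evening shift: 6,500 × 87.5% = 5687.5
  night shift: 5,000 × 48.2% = 2410
  weekend shift: 8,250 × 89.7% = 7400.25
Estimated total = 19235.8 → 19,200.

19,200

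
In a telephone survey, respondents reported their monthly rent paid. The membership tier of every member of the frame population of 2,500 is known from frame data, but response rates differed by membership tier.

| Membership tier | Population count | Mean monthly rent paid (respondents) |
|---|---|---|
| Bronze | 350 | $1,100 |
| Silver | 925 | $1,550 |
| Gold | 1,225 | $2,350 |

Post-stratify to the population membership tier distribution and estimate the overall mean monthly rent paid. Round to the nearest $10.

$1,880

Each cell contributes population-share × respondent value:
  Bronze: (350/2,500) × 1100 = 154
  Silver: (925/2,500) × 1550 = 573.5
  Gold: (1,225/2,500) × 2350 = 1151.5
Post-stratified estimate = 1879 → $1,880.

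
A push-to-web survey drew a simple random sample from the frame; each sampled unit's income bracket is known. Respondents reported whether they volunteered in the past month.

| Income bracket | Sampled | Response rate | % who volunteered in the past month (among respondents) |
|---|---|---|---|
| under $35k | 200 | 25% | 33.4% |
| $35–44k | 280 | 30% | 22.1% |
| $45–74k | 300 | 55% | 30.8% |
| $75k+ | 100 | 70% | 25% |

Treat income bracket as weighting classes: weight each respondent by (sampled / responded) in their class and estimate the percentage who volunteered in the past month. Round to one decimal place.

Weighting each respondent by the inverse class response rate inflates each class back to its sampled size, so the class weight is n_sampled:
  under $35k: 200 × 33.4 = 6680
  $35–44k: 280 × 22.1 = 6188
  $45–74k: 300 × 30.8 = 9240
  $75k+: 100 × 25 = 2500
Adjusted estimate = 24,608 / 880 = 27.9636 → 28.0%.

28.0%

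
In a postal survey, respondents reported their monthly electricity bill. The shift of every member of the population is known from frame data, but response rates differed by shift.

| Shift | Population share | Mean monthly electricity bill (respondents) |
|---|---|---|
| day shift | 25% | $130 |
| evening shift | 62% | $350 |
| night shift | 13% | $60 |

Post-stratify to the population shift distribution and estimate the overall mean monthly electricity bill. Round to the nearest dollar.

Post-stratification weights by population share, not respondent share:
  day shift: 0.25 × 130 = 32.5
  evening shift: 0.62 × 350 = 217
  night shift: 0.13 × 60 = 7.8
Post-stratified estimate = 257.3 → $257.

$257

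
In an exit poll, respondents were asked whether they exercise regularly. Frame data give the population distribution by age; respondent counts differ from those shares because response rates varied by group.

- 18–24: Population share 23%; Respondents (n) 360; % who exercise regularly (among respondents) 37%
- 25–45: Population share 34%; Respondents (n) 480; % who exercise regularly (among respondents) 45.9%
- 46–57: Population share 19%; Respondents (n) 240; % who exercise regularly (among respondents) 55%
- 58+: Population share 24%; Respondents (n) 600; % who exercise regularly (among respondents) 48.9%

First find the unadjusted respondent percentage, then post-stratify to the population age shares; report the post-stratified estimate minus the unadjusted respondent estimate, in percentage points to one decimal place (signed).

Without adjustment, the pooled respondent share is:
  (360/1680)×37 + (480/1680)×45.9 + (240/1680)×55 + (600/1680)×48.9 = 46.3643%
Post-stratified estimate weights by population shares:
  0.23×37 + 0.34×45.9 + 0.19×55 + 0.24×48.9 = 46.302%
Difference = 46.302 − 46.3643 = -0.0623 pp.

-0.1 percentage points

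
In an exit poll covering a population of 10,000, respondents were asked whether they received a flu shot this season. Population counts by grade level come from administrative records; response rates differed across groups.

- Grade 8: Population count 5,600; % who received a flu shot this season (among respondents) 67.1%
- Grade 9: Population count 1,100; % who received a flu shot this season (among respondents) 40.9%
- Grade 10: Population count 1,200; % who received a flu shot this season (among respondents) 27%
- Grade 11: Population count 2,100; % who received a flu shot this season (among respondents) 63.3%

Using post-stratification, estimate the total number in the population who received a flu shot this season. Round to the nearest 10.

5,860

Apply each group's respondent rate to its population count:
  Grade 8: 5,600 × 67.1% = 3757.6
  Grade 9: 1,100 × 40.9% = 449.9
  Grade 10: 1,200 × 27% = 324
  Grade 11: 2,100 × 63.3% = 1329.3
Estimated total = 5860.8 → 5,860.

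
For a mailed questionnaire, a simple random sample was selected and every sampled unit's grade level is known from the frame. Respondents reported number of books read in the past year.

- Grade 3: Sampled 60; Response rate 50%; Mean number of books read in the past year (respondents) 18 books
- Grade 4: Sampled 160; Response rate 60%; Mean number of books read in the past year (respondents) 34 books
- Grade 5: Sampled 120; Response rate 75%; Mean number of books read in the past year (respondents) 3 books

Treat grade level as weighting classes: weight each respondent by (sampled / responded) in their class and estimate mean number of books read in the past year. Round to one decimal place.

20.2

Inverse-response-rate weighting restores each class to its sampled count, so class totals weight by n_sampled:
  Grade 3: 60 × 18 = 1080
  Grade 4: 160 × 34 = 5440
  Grade 5: 120 × 3 = 360
Adjusted estimate = 6880 / 340 = 20.2353 → 20.2.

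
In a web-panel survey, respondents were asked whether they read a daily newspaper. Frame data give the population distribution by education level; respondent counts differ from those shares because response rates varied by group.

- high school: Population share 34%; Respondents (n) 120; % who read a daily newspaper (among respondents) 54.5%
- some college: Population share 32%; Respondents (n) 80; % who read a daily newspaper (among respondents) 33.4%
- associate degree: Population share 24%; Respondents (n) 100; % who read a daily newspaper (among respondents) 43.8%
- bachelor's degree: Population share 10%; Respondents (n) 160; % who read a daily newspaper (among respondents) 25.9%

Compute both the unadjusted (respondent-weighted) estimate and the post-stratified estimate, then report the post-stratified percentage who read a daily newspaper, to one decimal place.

Without adjustment, the pooled respondent share is:
  (120/460)×54.5 + (80/460)×33.4 + (100/460)×43.8 + (160/460)×25.9 = 38.5565%
Post-stratifying to population shares instead:
  0.34×54.5 + 0.32×33.4 + 0.24×43.8 + 0.1×25.9 = 42.32%

42.3%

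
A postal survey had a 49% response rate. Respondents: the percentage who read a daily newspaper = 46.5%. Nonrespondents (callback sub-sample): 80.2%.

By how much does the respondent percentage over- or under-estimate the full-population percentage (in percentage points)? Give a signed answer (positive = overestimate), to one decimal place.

-17.2 percentage points

Nonresponse fraction = 1 − 0.49 = 0.51.
Bias = (nonresponse fraction) × (respondent percentage − nonrespondent percentage)
     = 0.51 × (46.5 − 80.2) = 0.51 × -33.7 = -17.187.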